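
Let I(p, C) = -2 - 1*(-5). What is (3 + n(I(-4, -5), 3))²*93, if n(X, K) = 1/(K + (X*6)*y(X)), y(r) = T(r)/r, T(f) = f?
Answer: 126976/147 ≈ 863.78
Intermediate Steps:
I(p, C) = 3 (I(p, C) = -2 + 5 = 3)
y(r) = 1 (y(r) = r/r = 1)
n(X, K) = 1/(K + 6*X) (n(X, K) = 1/(K + (X*6)*1) = 1/(K + (6*X)*1) = 1/(K + 6*X))
(3 + n(I(-4, -5), 3))²*93 = (3 + 1/(3 + 6*3))²*93 = (3 + 1/(3 + 18))²*93 = (3 + 1/21)²*93 = (64/21)²*93 = (4096/441)*93 = 126976/147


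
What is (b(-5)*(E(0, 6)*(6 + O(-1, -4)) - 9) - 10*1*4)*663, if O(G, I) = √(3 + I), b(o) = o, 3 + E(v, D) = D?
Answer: -56355 - 9945*I ≈ -56355.0 - 9945.0*I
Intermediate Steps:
E(v, D) = -3 + D
(b(-5)*(E(0, 6)*(6 + O(-1, -4)) - 9) - 10*1*4)*663 = (-5*((-3 + 6)*(6 + √(3 - 4)) - 9) - 10*1*4)*663 = (-5*(3*(6 + √(-1)) - 9) - 10*4)*663 = (-5*(3*(6 + I) - 9) - 40)*663 = (-5*((18 + 3*I) - 9) - 40)*663 = (-5*(9 + 3*I) - 40)*663 = ((-45 - 15*I) - 40)*663 = (-85 - 15*I)*663 = -56355 - 9945*I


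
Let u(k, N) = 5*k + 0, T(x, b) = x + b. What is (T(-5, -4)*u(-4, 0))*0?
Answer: 0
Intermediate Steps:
T(x, b) = b + x
u(k, N) = 5*k
(T(-5, -4)*u(-4, 0))*0 = ((-4 - 5)*(5*(-4)))*0 = -9*(-20)*0 = 180*0 = 0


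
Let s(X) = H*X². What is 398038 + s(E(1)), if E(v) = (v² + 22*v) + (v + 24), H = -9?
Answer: 377302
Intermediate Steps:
E(v) = 24 + v² + 23*v (E(v) = (v² + 22*v) + (24 + v) = 24 + v² + 23*v)
s(X) = -9*X²
398038 + s(E(1)) = 398038 - 9*(24 + 1² + 23*1)² = 398038 - 9*(24 + 1 + 23)² = 398038 - 9*48² = 398038 - 9*2304 = 398038 - 20736 = 377302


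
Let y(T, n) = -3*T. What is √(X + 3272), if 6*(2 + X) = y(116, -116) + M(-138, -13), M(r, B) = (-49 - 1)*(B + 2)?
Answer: √29733/3 ≈ 57.478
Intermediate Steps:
M(r, B) = -100 - 50*B (M(r, B) = -50*(2 + B) = -100 - 50*B)
X = 95/3 (X = -2 + (-3*116 + (-100 - 50*(-13)))/6 = -2 + (-348 + (-100 + 650))/6 = -2 + (-348 + 550)/6 = -2 + (⅙)*202 = -2 + 101/3 = 95/3 ≈ 31.667)
√(X + 3272) = √(95/3 + 3272) = √(9911/3) = √29733/3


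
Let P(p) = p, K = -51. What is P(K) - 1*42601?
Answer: -42652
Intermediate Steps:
P(K) - 1*42601 = -51 - 1*42601 = -51 - 42601 = -42652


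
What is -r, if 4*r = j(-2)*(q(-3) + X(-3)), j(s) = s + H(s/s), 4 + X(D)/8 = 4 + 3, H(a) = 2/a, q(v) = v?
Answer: 0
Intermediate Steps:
X(D) = 24 (X(D) = -32 + 8*(4 + 3) = -32 + 8*7 = -32 + 56 = 24)
j(s) = 2 + s (j(s) = s + 2/((s/s)) = s + 2/1 = s + 2*1 = s + 2 = 2 + s)
r = 0 (r = ((2 - 2)*(-3 + 24))/4 = (0*21)/4 = (1/4)*0 = 0)
-r = -1*0 = 0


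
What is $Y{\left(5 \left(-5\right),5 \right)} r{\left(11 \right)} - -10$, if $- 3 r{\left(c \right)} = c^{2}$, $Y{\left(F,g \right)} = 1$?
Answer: $- \frac{91}{3} \approx -30.333$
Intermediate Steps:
$r{\left(c \right)} = - \frac{c^{2}}{3}$
$Y{\left(5 \left(-5\right),5 \right)} r{\left(11 \right)} - -10 = 1 \left(- \frac{11^{2}}{3}\right) - -10 = 1 \left(\left(- \frac{1}{3}\right) 121\right) + 10 = 1 \left(- \frac{121}{3}\right) + 10 = - \frac{121}{3} + 10 = - \frac{91}{3}$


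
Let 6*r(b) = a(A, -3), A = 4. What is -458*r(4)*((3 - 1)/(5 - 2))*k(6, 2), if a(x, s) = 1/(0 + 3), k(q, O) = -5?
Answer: 2290/27 ≈ 84.815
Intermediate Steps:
a(x, s) = 1/3
r(b) = 1/18 (r(b) = (1/6)*(1/3) = 1/18)
-458*r(4)*((3 - 1)/(5 - 2))*k(6, 2) = -458*((3 - 1)/(5 - 2))/18*(-5) = -458*(2/3)/18*(-5) = -458*(2*(1/3))/18*(-5) = -458*(1/18)*(2/3)*(-5) = -458*(-5)/27 = -458*(-5/27) = 2290/27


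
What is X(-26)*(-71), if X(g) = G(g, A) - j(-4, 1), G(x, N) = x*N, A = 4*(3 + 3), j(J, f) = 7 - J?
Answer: 45085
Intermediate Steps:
A = 24 (A = 4*6 = 24)
G(x, N) = N*x
X(g) = -11 + 24*g (X(g) = 24*g - (7 - 1*(-4)) = 24*g - (7 + 4) = 24*g - 1*11 = 24*g - 11 = -11 + 24*g)
X(-26)*(-71) = (-11 + 24*(-26))*(-71) = (-11 - 624)*(-71) = -635*(-71) = 45085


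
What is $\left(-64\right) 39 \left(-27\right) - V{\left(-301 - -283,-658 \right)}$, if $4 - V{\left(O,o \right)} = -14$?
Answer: $67374$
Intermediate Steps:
$V{\left(O,o \right)} = 18$ ($V{\left(O,o \right)} = 4 - -14 = 4 + 14 = 18$)
$\left(-64\right) 39 \left(-27\right) - V{\left(-301 - -283,-658 \right)} = \left(-64\right) 39 \left(-27\right) - 18 = \left(-2496\right) \left(-27\right) - 18 = 67392 - 18 = 67374$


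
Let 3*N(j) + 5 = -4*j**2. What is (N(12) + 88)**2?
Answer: 100489/9 ≈ 11165.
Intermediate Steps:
N(j) = -5/3 - 4*j**2/3 (N(j) = -5/3 + (-4*j**2)/3 = -5/3 - 4*j**2/3)
(N(12) + 88)**2 = ((-5/3 - 4/3*12**2) + 88)**2 = ((-5/3 - 4/3*144) + 88)**2 = ((-5/3 - 192) + 88)**2 = (-581/3 + 88)**2 = (-317/3)**2 = 100489/9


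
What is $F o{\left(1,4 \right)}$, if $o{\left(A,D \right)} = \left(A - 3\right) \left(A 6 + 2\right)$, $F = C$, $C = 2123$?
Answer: $-33968$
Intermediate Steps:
$F = 2123$
$o{\left(A,D \right)} = \left(-3 + A\right) \left(2 + 6 A\right)$ ($o{\left(A,D \right)} = \left(-3 + A\right) \left(6 A + 2\right) = \left(-3 + A\right) \left(2 + 6 A\right)$)
$F o{\left(1,4 \right)} = 2123 \left(-6 - 16 + 6 \cdot 1^{2}\right) = 2123 \left(-6 - 16 + 6 \cdot 1\right) = 2123 \left(-6 - 16 + 6\right) = 2123 \left(-16\right) = -33968$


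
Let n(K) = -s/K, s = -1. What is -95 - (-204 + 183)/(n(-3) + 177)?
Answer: -50287/530 ≈ -94.881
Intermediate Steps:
n(K) = 1/K (n(K) = -(-1)/K = 1/K)
-95 - (-204 + 183)/(n(-3) + 177) = -95 - (-204 + 183)/(1/(-3) + 177) = -95 - (-21)/(-1/3 + 177) = -95 - (-21)/530/3 = -95 - (-21)*3/530 = -95 - 1*(-63/530) = -95 + 63/530 = -50287/530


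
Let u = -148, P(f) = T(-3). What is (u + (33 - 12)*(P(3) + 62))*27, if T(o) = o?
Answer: 29457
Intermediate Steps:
P(f) = -3
(u + (33 - 12)*(P(3) + 62))*27 = (-148 + (33 - 12)*(-3 + 62))*27 = (-148 + 21*59)*27 = (-148 + 1239)*27 = 1091*27 = 29457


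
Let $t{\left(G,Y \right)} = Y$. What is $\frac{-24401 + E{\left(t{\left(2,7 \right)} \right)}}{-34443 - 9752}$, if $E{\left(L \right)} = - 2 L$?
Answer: $\frac{4883}{8839} \approx 0.55244$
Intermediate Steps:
$\frac{-24401 + E{\left(t{\left(2,7 \right)} \right)}}{-34443 - 9752} = \frac{-24401 - 14}{-34443 - 9752} = \frac{-24401 - 14}{-44195} = \left(-24415\right) \left(- \frac{1}{44195}\right) = \frac{4883}{8839}$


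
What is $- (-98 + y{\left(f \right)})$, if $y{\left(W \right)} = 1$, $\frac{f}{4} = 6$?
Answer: $97$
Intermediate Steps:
$f = 24$ ($f = 4 \cdot 6 = 24$)
$- (-98 + y{\left(f \right)}) = - (-98 + 1) = \left(-1\right) \left(-97\right) = 97$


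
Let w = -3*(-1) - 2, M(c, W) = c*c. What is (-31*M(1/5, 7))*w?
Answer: -31/25 ≈ -1.2400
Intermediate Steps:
M(c, W) = c**2
w = 1 (w = 3 - 2 = 1)
(-31*M(1/5, 7))*w = -31*(1/5)**2*1 = -31*1/25*1 = -31/25*1 = -31/25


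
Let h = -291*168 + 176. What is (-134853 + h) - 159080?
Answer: -342645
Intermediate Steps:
h = -48712 (h = -48888 + 176 = -48712)
(-134853 + h) - 159080 = (-134853 - 48712) - 159080 = -183565 - 159080 = -342645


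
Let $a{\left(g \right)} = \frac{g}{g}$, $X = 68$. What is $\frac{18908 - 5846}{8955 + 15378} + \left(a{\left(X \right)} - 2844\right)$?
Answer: $- \frac{23055219}{8111} \approx -2842.5$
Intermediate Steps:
$a{\left(g \right)} = 1$
$\frac{18908 - 5846}{8955 + 15378} + \left(a{\left(X \right)} - 2844\right) = \frac{18908 - 5846}{8955 + 15378} + \left(1 - 2844\right) = \frac{13062}{24333} - 2843 = 13062 \cdot \frac{1}{24333} - 2843 = \frac{4354}{8111} - 2843 = - \frac{23055219}{8111}$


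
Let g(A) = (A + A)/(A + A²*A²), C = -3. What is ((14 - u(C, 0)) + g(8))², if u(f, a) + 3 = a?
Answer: 76090729/263169 ≈ 289.13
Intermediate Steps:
u(f, a) = -3 + a
g(A) = 2*A/(A + A⁴) (g(A) = (2*A)/(A + A⁴) = 2*A/(A + A⁴))
((14 - u(C, 0)) + g(8))² = ((14 - (-3 + 0)) + 2/(1 + 8³))² = ((14 - 1*(-3)) + 2/(1 + 512))² = ((14 + 3) + 2/513)² = (17 + 2*(1/513))² = (17 + 2/513)² = (8723/513)² = 76090729/263169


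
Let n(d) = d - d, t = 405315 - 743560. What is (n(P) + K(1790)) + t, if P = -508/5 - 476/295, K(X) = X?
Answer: -336455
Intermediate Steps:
P = -30448/295 (P = -508*1/5 - 476*1/295 = -508/5 - 476/295 = -30448/295 ≈ -103.21)
t = -338245
n(d) = 0
(n(P) + K(1790)) + t = (0 + 1790) - 338245 = 1790 - 338245 = -336455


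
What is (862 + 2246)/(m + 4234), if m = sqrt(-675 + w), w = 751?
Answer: 548303/746945 - 259*sqrt(19)/746945 ≈ 0.73255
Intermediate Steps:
m = 2*sqrt(19) (m = sqrt(-675 + 751) = sqrt(76) = 2*sqrt(19) ≈ 8.7178)
(862 + 2246)/(m + 4234) = (862 + 2246)/(2*sqrt(19) + 4234) = 3108/(4234 + 2*sqrt(19))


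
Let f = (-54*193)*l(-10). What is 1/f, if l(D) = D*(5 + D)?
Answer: -1/521100 ≈ -1.9190e-6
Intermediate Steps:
f = -521100 (f = (-54*193)*(-10*(5 - 10)) = -(-104220)*(-5) = -10422*50 = -521100)
1/f = 1/(-521100) = -1/521100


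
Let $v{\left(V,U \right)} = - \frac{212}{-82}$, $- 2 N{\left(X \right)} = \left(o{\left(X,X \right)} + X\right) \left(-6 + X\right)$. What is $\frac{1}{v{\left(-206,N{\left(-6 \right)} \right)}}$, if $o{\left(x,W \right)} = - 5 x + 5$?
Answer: $\frac{41}{106} \approx 0.38679$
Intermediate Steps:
$o{\left(x,W \right)} = 5 - 5 x$
$N{\left(X \right)} = - \frac{\left(-6 + X\right) \left(5 - 4 X\right)}{2}$ ($N{\left(X \right)} = - \frac{\left(\left(5 - 5 X\right) + X\right) \left(-6 + X\right)}{2} = - \frac{\left(5 - 4 X\right) \left(-6 + X\right)}{2} = - \frac{\left(-6 + X\right) \left(5 - 4 X\right)}{2}$)
$v{\left(V,U \right)} = \frac{106}{41}$ ($v{\left(V,U \right)} = \left(-212\right) \left(- \frac{1}{82}\right) = \frac{106}{41}$)
$\frac{1}{v{\left(-206,N{\left(-6 \right)} \right)}} = \frac{1}{\frac{106}{41}} = \frac{41}{106}$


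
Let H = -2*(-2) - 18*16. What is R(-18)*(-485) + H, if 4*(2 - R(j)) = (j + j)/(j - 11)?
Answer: -32001/29 ≈ -1103.5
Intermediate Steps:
H = -284 (H = 4 - 288 = -284)
R(j) = 2 - j/(2*(-11 + j)) (R(j) = 2 - (j + j)/(4*(j - 11)) = 2 - 2*j/(4*(-11 + j)) = 2 - j/(2*(-11 + j)))
R(-18)*(-485) + H = ((-44 + 3*(-18))/(2*(-11 - 18)))*(-485) - 284 = ((½)*(-44 - 54)/(-29))*(-485) - 284 = ((½)*(-1/29)*(-98))*(-485) - 284 = (49/29)*(-485) - 284 = -23765/29 - 284 = -32001/29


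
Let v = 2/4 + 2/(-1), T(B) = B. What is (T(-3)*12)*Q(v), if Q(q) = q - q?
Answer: 0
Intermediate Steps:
v = -3/2 (v = 2*(¼) + 2*(-1) = ½ - 2 = -3/2 ≈ -1.5000)
Q(q) = 0
(T(-3)*12)*Q(v) = -3*12*0 = -36*0 = 0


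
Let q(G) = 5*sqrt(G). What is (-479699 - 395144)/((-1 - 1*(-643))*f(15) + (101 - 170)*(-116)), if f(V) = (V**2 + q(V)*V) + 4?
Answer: 22603318591/1790752836 - 2340205025*sqrt(15)/596917612 ≈ -2.5617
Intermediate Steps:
f(V) = 4 + V**2 + 5*V**(3/2) (f(V) = (V**2 + (5*sqrt(V))*V) + 4 = (V**2 + 5*V**(3/2)) + 4 = 4 + V**2 + 5*V**(3/2))
(-479699 - 395144)/((-1 - 1*(-643))*f(15) + (101 - 170)*(-116)) = (-479699 - 395144)/((-1 - 1*(-643))*(4 + 15**2 + 5*15**(3/2)) + (101 - 170)*(-116)) = -874843/((-1 + 643)*(4 + 225 + 5*(15*sqrt(15))) - 69*(-116)) = -874843/(642*(4 + 225 + 75*sqrt(15)) + 8004) = -874843/(642*(229 + 75*sqrt(15)) + 8004) = -874843/((147018 + 48150*sqrt(15)) + 8004) = -874843/(155022 + 48150*sqrt(15))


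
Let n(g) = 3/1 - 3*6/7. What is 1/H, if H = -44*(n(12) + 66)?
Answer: -7/20460 ≈ -0.00034213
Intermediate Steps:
n(g) = 3/7 (n(g) = 3*1 - 18*1/7 = 3 - 18/7 = 3/7)
H = -20460/7 (H = -44*(3/7 + 66) = -44*465/7 = -20460/7 ≈ -2922.9)
1/H = 1/(-20460/7) = -7/20460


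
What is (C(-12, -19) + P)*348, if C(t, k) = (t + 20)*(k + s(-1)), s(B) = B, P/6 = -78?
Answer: -218544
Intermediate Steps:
P = -468 (P = 6*(-78) = -468)
C(t, k) = (-1 + k)*(20 + t) (C(t, k) = (t + 20)*(k - 1) = (20 + t)*(-1 + k) = (-1 + k)*(20 + t))
(C(-12, -19) + P)*348 = ((-20 - 1*(-12) + 20*(-19) - 19*(-12)) - 468)*348 = ((-20 + 12 - 380 + 228) - 468)*348 = (-160 - 468)*348 = -628*348 = -218544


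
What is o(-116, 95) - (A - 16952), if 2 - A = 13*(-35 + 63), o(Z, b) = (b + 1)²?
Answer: 26530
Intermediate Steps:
o(Z, b) = (1 + b)²
A = -362 (A = 2 - 13*(-35 + 63) = 2 - 13*28 = 2 - 1*364 = 2 - 364 = -362)
o(-116, 95) - (A - 16952) = (1 + 95)² - (-362 - 16952) = 96² - 1*(-17314) = 9216 + 17314 = 26530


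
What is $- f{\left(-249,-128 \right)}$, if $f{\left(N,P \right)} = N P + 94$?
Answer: $-31966$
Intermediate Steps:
$f{\left(N,P \right)} = 94 + N P$
$- f{\left(-249,-128 \right)} = - (94 - -31872) = - (94 + 31872) = \left(-1\right) 31966 = -31966$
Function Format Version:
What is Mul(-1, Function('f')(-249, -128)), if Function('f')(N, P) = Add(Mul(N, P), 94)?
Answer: -31966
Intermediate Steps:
Function('f')(N, P) = Add(94, Mul(N, P))
Mul(-1, Function('f')(-249, -128)) = Mul(-1, Add(94, Mul(-249, -128))) = Mul(-1, Add(94, 31872)) = Mul(-1, 31966) = -31966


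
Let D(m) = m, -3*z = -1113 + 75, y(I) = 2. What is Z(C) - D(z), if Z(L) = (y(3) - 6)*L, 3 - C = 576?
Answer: 1946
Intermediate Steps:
C = -573 (C = 3 - 1*576 = 3 - 576 = -573)
z = 346 (z = -(-1113 + 75)/3 = -1/3*(-1038) = 346)
Z(L) = -4*L (Z(L) = (2 - 6)*L = -4*L)
Z(C) - D(z) = -4*(-573) - 1*346 = 2292 - 346 = 1946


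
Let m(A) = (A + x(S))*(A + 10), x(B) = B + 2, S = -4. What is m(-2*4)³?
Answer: -8000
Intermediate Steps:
x(B) = 2 + B
m(A) = (-2 + A)*(10 + A) (m(A) = (A + (2 - 4))*(A + 10) = (A - 2)*(10 + A) = (-2 + A)*(10 + A))
m(-2*4)³ = (-20 + (-2*4)² + 8*(-2*4))³ = (-20 + (-8)² + 8*(-8))³ = (-20 + 64 - 64)³ = (-20)³ = -8000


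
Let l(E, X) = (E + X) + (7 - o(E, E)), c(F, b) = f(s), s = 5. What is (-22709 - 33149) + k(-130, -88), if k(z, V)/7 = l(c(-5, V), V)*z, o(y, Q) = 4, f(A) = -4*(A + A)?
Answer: 57892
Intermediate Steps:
f(A) = -8*A
c(F, b) = -40 (c(F, b) = -8*5 = -40)
l(E, X) = 3 + E + X (l(E, X) = (E + X) + (7 - 1*4) = (E + X) + (7 - 4) = (E + X) + 3 = 3 + E + X)
k(z, V) = 7*z*(-37 + V) (k(z, V) = 7*((3 - 40 + V)*z) = 7*((-37 + V)*z) = 7*(z*(-37 + V)) = 7*z*(-37 + V))
(-22709 - 33149) + k(-130, -88) = (-22709 - 33149) + 7*(-130)*(-37 - 88) = -55858 + 7*(-130)*(-125) = -55858 + 113750 = 57892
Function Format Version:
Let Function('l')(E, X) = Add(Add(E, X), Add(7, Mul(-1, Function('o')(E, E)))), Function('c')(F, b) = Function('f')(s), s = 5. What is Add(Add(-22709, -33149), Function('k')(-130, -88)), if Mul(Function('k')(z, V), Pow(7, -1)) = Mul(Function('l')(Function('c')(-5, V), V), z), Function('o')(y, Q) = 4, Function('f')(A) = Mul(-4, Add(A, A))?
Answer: 57892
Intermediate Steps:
Function('f')(A) = Mul(-8, A) (Function('f')(A) = Mul(-4, Mul(2, A)) = Mul(-8, A))
Function('c')(F, b) = -40 (Function('c')(F, b) = Mul(-8, 5) = -40)
Function('l')(E, X) = Add(3, E, X) (Function('l')(E, X) = Add(Add(E, X), Add(7, Mul(-1, 4))) = Add(Add(E, X), Add(7, -4)) = Add(Add(E, X), 3) = Add(3, E, X))
Function('k')(z, V) = Mul(7, z, Add(-37, V)) (Function('k')(z, V) = Mul(7, Mul(Add(3, -40, V), z)) = Mul(7, Mul(Add(-37, V), z)) = Mul(7, Mul(z, Add(-37, V))) = Mul(7, z, Add(-37, V)))
Add(Add(-22709, -33149), Function('k')(-130, -88)) = Add(Add(-22709, -33149), Mul(7, -130, Add(-37, -88))) = Add(-55858, Mul(7, -130, -125)) = Add(-55858, 113750) = 57892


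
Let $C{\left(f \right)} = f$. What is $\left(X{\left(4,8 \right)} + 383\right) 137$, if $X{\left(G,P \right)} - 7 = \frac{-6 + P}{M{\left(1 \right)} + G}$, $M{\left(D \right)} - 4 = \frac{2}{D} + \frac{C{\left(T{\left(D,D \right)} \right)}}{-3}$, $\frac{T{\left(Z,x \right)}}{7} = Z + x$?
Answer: $\frac{427851}{8} \approx 53481.0$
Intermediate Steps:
$T{\left(Z,x \right)} = 7 Z + 7 x$ ($T{\left(Z,x \right)} = 7 \left(Z + x\right) = 7 Z + 7 x$)
$M{\left(D \right)} = 4 + \frac{2}{D} - \frac{14 D}{3}$ ($M{\left(D \right)} = 4 + \left(\frac{2}{D} + \frac{7 D + 7 D}{-3}\right) = 4 + \left(\frac{2}{D} + 14 D \left(- \frac{1}{3}\right)\right) = 4 - \left(- \frac{2}{D} + \frac{14 D}{3}\right) = 4 + \frac{2}{D} - \frac{14 D}{3}$)
$X{\left(G,P \right)} = 7 + \frac{-6 + P}{\frac{4}{3} + G}$ ($X{\left(G,P \right)} = 7 + \frac{-6 + P}{\left(4 + \frac{2}{1} - \frac{14}{3}\right) + G} = 7 + \frac{-6 + P}{\left(4 + 2 \cdot 1 - \frac{14}{3}\right) + G} = 7 + \frac{-6 + P}{\left(4 + 2 - \frac{14}{3}\right) + G} = 7 + \frac{-6 + P}{\frac{4}{3} + G}$)
$\left(X{\left(4,8 \right)} + 383\right) 137 = \left(\frac{10 + 3 \cdot 8 + 21 \cdot 4}{4 + 3 \cdot 4} + 383\right) 137 = \left(\frac{10 + 24 + 84}{4 + 12} + 383\right) 137 = \left(\frac{1}{16} \cdot 118 + 383\right) 137 = \left(\frac{59}{8} + 383\right) 137 = \frac{3123}{8} \cdot 137 = \frac{427851}{8}$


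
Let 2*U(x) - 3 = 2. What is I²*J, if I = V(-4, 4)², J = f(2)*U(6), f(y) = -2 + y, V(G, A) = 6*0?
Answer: 0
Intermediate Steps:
V(G, A) = 0
U(x) = 5/2 (U(x) = 3/2 + (½)*2 = 3/2 + 1 = 5/2)
J = 0 (J = (-2 + 2)*(5/2) = 0*(5/2) = 0)
I = 0 (I = 0² = 0)
I²*J = 0²*0 = 0*0 = 0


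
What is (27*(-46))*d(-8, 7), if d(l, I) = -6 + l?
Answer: 17388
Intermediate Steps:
(27*(-46))*d(-8, 7) = (27*(-46))*(-6 - 8) = -1242*(-14) = 17388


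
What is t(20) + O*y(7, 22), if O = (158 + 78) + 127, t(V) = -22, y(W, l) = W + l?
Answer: 10505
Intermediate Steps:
O = 363 (O = 236 + 127 = 363)
t(20) + O*y(7, 22) = -22 + 363*(7 + 22) = -22 + 363*29 = -22 + 10527 = 10505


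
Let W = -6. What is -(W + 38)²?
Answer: -1024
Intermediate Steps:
-(W + 38)² = -(-6 + 38)² = -1*32² = -1*1024 = -1024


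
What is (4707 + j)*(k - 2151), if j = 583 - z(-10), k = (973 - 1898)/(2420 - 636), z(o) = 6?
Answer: -5070406189/446 ≈ -1.1369e+7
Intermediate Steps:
k = -925/1784 ≈ -0.51850
j = 577 (j = 583 - 1*6 = 583 - 6 = 577)
(4707 + j)*(k - 2151) = (4707 + 577)*(-925/1784 - 2151) = 5284*(-3838309/1784) = -5070406189/446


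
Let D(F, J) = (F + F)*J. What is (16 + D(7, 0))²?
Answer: 256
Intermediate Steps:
D(F, J) = 2*F*J (D(F, J) = (2*F)*J = 2*F*J)
(16 + D(7, 0))² = (16 + 2*7*0)² = (16 + 0)² = 16² = 256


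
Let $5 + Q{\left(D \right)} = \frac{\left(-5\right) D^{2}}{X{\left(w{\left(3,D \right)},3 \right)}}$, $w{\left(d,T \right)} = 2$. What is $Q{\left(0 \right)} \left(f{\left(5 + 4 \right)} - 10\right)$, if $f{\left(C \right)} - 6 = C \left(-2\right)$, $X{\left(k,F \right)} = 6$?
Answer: $110$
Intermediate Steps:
$f{\left(C \right)} = 6 - 2 C$ ($f{\left(C \right)} = 6 + C \left(-2\right) = 6 - 2 C$)
$Q{\left(D \right)} = -5 - \frac{5 D^{2}}{6}$ ($Q{\left(D \right)} = -5 + \frac{\left(-5\right) D^{2}}{6} = -5 + - 5 D^{2} \cdot \frac{1}{6} = -5 - \frac{5 D^{2}}{6}$)
$Q{\left(0 \right)} \left(f{\left(5 + 4 \right)} - 10\right) = \left(-5 - \frac{5 \cdot 0^{2}}{6}\right) \left(\left(6 - 2 \left(5 + 4\right)\right) - 10\right) = \left(-5 - 0\right) \left(\left(6 - 18\right) - 10\right) = \left(-5 + 0\right) \left(\left(6 - 18\right) - 10\right) = - 5 \left(-12 - 10\right) = \left(-5\right) \left(-22\right) = 110$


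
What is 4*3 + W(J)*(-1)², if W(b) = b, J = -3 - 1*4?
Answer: 5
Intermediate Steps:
J = -7 (J = -3 - 4 = -7)
4*3 + W(J)*(-1)² = 4*3 - 7*(-1)² = 12 - 7*1 = 12 - 7 = 5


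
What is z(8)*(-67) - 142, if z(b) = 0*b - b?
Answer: 394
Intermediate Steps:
z(b) = -b (z(b) = 0 - b = -b)
z(8)*(-67) - 142 = -1*8*(-67) - 142 = -8*(-67) - 142 = 536 - 142 = 394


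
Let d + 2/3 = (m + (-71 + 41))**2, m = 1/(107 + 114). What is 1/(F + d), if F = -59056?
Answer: -146523/8521329047 ≈ -1.7195e-5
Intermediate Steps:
m = 1/221 ≈ 0.0045249
d = 131733241/146523 (d = -2/3 + (1/221 + (-71 + 41))**2 = -2/3 + (1/221 - 30)**2 = -2/3 + (-6629/221)**2 = -2/3 + 43943641/48841 = 131733241/146523 ≈ 899.06)
1/(F + d) = 1/(-59056 + 131733241/146523) = 1/(-8521329047/146523) = -146523/8521329047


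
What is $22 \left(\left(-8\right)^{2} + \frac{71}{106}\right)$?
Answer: $\frac{75405}{53} \approx 1422.7$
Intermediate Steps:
$22 \left(\left(-8\right)^{2} + \frac{71}{106}\right) = 22 \left(64 + 71 \cdot \frac{1}{106}\right) = 22 \left(64 + \frac{71}{106}\right) = 22 \cdot \frac{6855}{106} = \frac{75405}{53}$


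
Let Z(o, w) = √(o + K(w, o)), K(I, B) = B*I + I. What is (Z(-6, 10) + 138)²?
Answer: 18988 + 552*I*√14 ≈ 18988.0 + 2065.4*I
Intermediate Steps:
K(I, B) = I + B*I
Z(o, w) = √(o + w*(1 + o))
(Z(-6, 10) + 138)² = (√(-6 + 10*(1 - 6)) + 138)² = (√(-6 + 10*(-5)) + 138)² = (√(-6 - 50) + 138)² = (√(-56) + 138)² = (2*I*√14 + 138)² = (138 + 2*I*√14)²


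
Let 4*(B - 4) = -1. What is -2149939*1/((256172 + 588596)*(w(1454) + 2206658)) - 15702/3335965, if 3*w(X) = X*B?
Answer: -2663781771791573/565794654972702960 ≈ -0.0047080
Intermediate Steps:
B = 15/4 (B = 4 + (1/4)*(-1) = 4 - 1/4 = 15/4 ≈ 3.7500)
w(X) = 5*X/4 (w(X) = (X*(15/4))/3 = (15*X/4)/3 = 5*X/4)
-2149939*1/((256172 + 588596)*(w(1454) + 2206658)) - 15702/3335965 = -2149939*1/((256172 + 588596)*((5/4)*1454 + 2206658)) - 15702/3335965 = -2149939*1/(844768*(3635/2 + 2206658)) - 15702*1/3335965 = -2149939/((4416951/2)*844768) - 15702/3335965 = -2149939/1865649431184 - 15702/3335965 = -2149939*1/1865649431184 - 15702/3335965 = -195449/169604493744 - 15702/3335965 = -2663781771791573/565794654972702960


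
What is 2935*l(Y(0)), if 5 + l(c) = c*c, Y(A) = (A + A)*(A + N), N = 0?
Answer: -14675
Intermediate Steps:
Y(A) = 2*A**2 (Y(A) = (A + A)*(A + 0) = (2*A)*A = 2*A**2)
l(c) = -5 + c**2 (l(c) = -5 + c*c = -5 + c**2)
2935*l(Y(0)) = 2935*(-5 + (2*0**2)**2) = 2935*(-5 + (2*0)**2) = 2935*(-5 + 0**2) = 2935*(-5 + 0) = 2935*(-5) = -14675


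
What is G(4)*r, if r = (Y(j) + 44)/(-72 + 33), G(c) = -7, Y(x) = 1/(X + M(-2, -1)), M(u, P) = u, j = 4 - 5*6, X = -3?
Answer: 511/65 ≈ 7.8615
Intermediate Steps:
j = -26 (j = 4 - 30 = -26)
Y(x) = -⅕ (Y(x) = 1/(-3 - 2) = 1/(-5) = -⅕)
r = -73/65 (r = (-⅕ + 44)/(-72 + 33) = (219/5)/(-39) = (219/5)*(-1/39) = -73/65 ≈ -1.1231)
G(4)*r = -7*(-73/65) = 511/65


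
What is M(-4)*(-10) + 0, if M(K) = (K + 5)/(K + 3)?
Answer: 10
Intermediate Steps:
M(K) = (5 + K)/(3 + K)
M(-4)*(-10) + 0 = ((5 - 4)/(3 - 4))*(-10) + 0 = (1/(-1))*(-10) + 0 = -1*1*(-10) + 0 = -1*(-10) + 0 = 10 + 0 = 10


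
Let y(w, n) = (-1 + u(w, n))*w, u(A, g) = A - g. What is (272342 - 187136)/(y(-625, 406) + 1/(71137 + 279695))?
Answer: 29892991392/226286640001 ≈ 0.13210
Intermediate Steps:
y(w, n) = w*(-1 + w - n) (y(w, n) = (-1 + (w - n))*w = (-1 + w - n)*w = w*(-1 + w - n))
(272342 - 187136)/(y(-625, 406) + 1/(71137 + 279695)) = (272342 - 187136)/(-625*(-1 - 625 - 1*406) + 1/(71137 + 279695)) = 85206/(-625*(-1 - 625 - 406) + 1/350832) = 85206/(-625*(-1032) + 1/350832) = 85206/(645000 + 1/350832) = 85206/(226286640001/350832) = 85206*(350832/226286640001) = 29892991392/226286640001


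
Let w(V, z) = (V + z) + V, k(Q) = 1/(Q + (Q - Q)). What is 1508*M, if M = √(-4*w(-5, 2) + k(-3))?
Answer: 1508*√285/3 ≈ 8486.0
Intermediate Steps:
k(Q) = 1/Q (k(Q) = 1/(Q + 0) = 1/Q)
w(V, z) = z + 2*V
M = √285/3 (M = √(-4*(2 + 2*(-5)) + 1/(-3)) = √(-4*(2 - 10) - ⅓) = √(-4*(-8) - ⅓) = √(32 - ⅓) = √(95/3) = √285/3 ≈ 5.6273)
1508*M = 1508*(√285/3) = 1508*√285/3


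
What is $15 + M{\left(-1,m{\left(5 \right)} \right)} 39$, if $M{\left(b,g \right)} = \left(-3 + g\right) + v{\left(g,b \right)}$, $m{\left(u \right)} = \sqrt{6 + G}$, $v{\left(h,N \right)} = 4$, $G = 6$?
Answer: $54 + 78 \sqrt{3} \approx 189.1$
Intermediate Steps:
$m{\left(u \right)} = 2 \sqrt{3}$ ($m{\left(u \right)} = \sqrt{6 + 6} = \sqrt{12} = 2 \sqrt{3}$)
$M{\left(b,g \right)} = 1 + g$ ($M{\left(b,g \right)} = \left(-3 + g\right) + 4 = 1 + g$)
$15 + M{\left(-1,m{\left(5 \right)} \right)} 39 = 15 + \left(1 + 2 \sqrt{3}\right) 39 = 15 + \left(39 + 78 \sqrt{3}\right) = 54 + 78 \sqrt{3}$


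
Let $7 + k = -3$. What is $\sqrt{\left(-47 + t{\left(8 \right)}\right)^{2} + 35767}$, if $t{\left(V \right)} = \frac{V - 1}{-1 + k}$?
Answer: $\frac{\sqrt{4602383}}{11} \approx 195.03$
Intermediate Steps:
$k = -10$ ($k = -7 - 3 = -10$)
$t{\left(V \right)} = \frac{1}{11} - \frac{V}{11}$ ($t{\left(V \right)} = \frac{V - 1}{-1 - 10} = \frac{-1 + V}{-11} = \left(-1 + V\right) \left(- \frac{1}{11}\right) = \frac{1}{11} - \frac{V}{11}$)
$\sqrt{\left(-47 + t{\left(8 \right)}\right)^{2} + 35767} = \sqrt{\left(-47 + \left(\frac{1}{11} - \frac{8}{11}\right)\right)^{2} + 35767} = \sqrt{\left(-47 - \frac{7}{11}\right)^{2} + 35767} = \sqrt{\left(- \frac{524}{11}\right)^{2} + 35767} = \sqrt{\frac{274576}{121} + 35767} = \sqrt{\frac{4602383}{121}} = \frac{\sqrt{4602383}}{11}$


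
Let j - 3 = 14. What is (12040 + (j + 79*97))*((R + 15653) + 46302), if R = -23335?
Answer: 761586400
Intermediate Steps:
j = 17 (j = 3 + 14 = 17)
(12040 + (j + 79*97))*((R + 15653) + 46302) = (12040 + (17 + 79*97))*((-23335 + 15653) + 46302) = (12040 + (17 + 7663))*(-7682 + 46302) = (12040 + 7680)*38620 = 19720*38620 = 761586400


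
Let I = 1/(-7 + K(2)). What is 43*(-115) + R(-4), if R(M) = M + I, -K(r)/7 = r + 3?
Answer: -207859/42 ≈ -4949.0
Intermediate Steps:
K(r) = -21 - 7*r (K(r) = -7*(r + 3) = -7*(3 + r) = -21 - 7*r)
I = -1/42 (I = 1/(-7 + (-21 - 7*2)) = 1/(-7 + (-21 - 14)) = 1/(-7 - 35) = 1/(-42) = -1/42 ≈ -0.023810)
R(M) = -1/42 + M (R(M) = M - 1/42 = -1/42 + M)
43*(-115) + R(-4) = 43*(-115) + (-1/42 - 4) = -4945 - 169/42 = -207859/42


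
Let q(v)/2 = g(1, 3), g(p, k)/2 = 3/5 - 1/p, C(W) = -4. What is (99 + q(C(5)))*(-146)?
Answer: -71102/5 ≈ -14220.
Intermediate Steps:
g(p, k) = 6/5 - 2/p (g(p, k) = 2*(3/5 - 1/p) = 6/5 - 2/p)
q(v) = -8/5 (q(v) = 2*(6/5 - 2/1) = 2*(6/5 - 2*1) = 2*(6/5 - 2) = 2*(-4/5) = -8/5)
(99 + q(C(5)))*(-146) = (99 - 8/5)*(-146) = (487/5)*(-146) = -71102/5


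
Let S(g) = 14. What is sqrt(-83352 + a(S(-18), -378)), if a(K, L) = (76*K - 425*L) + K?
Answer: 2*sqrt(19594) ≈ 279.96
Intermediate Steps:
a(K, L) = -425*L + 77*K (a(K, L) = (-425*L + 76*K) + K = -425*L + 77*K)
sqrt(-83352 + a(S(-18), -378)) = sqrt(-83352 + (-425*(-378) + 77*14)) = sqrt(-83352 + (160650 + 1078)) = sqrt(-83352 + 161728) = sqrt(78376) = 2*sqrt(19594)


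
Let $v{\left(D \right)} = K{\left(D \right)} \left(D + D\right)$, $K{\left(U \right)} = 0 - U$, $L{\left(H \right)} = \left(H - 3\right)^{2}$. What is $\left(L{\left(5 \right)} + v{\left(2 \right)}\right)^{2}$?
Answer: $16$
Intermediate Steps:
$L{\left(H \right)} = \left(-3 + H\right)^{2}$
$K{\left(U \right)} = - U$
$v{\left(D \right)} = - 2 D^{2}$ ($v{\left(D \right)} = - D \left(D + D\right) = - D 2 D = - 2 D^{2}$)
$\left(L{\left(5 \right)} + v{\left(2 \right)}\right)^{2} = \left(\left(-3 + 5\right)^{2} - 2 \cdot 2^{2}\right)^{2} = \left(2^{2} - 8\right)^{2} = \left(4 - 8\right)^{2} = \left(-4\right)^{2} = 16$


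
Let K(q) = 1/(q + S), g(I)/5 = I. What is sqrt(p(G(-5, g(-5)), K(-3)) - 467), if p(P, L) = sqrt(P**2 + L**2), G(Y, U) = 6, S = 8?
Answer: sqrt(-11675 + 5*sqrt(901))/5 ≈ 21.471*I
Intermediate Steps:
g(I) = 5*I
K(q) = 1/(8 + q) (K(q) = 1/(q + 8) = 1/(8 + q))
p(P, L) = sqrt(L**2 + P**2)
sqrt(p(G(-5, g(-5)), K(-3)) - 467) = sqrt(sqrt((1/(8 - 3))**2 + 6**2) - 467) = sqrt(sqrt((1/5)**2 + 36) - 467) = sqrt(sqrt(1/25 + 36) - 467) = sqrt(sqrt(901/25) - 467) = sqrt(sqrt(901)/5 - 467) = sqrt(-467 + sqrt(901)/5)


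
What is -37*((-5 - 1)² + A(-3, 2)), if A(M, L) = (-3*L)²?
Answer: -2664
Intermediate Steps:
A(M, L) = 9*L²
-37*((-5 - 1)² + A(-3, 2)) = -37*((-5 - 1)² + 9*2²) = -37*((-6)² + 9*4) = -37*(36 + 36) = -37*72 = -2664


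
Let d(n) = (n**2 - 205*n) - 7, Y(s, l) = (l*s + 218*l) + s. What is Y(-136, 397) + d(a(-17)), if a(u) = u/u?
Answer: 32207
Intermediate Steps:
Y(s, l) = s + 218*l + l*s (Y(s, l) = (218*l + l*s) + s = s + 218*l + l*s)
a(u) = 1
d(n) = -7 + n**2 - 205*n
Y(-136, 397) + d(a(-17)) = (-136 + 218*397 + 397*(-136)) + (-7 + 1**2 - 205*1) = (-136 + 86546 - 53992) + (-7 + 1 - 205) = 32418 - 211 = 32207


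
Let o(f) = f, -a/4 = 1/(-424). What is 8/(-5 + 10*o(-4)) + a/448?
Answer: -379859/2136960 ≈ -0.17776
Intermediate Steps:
a = 1/106 (a = -4/(-424) = -4*(-1/424) = 1/106 ≈ 0.0094340)
8/(-5 + 10*o(-4)) + a/448 = 8/(-5 + 10*(-4)) + (1/106)/448 = 8/(-5 - 40) + (1/106)*(1/448) = 8/(-45) + 1/47488 = 8*(-1/45) + 1/47488 = -8/45 + 1/47488 = -379859/2136960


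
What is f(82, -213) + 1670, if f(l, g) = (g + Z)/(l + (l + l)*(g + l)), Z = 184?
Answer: 1232461/738 ≈ 1670.0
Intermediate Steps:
f(l, g) = (184 + g)/(l + 2*l*(g + l)) (f(l, g) = (g + 184)/(l + (l + l)*(g + l)) = (184 + g)/(l + (2*l)*(g + l)) = (184 + g)/(l + 2*l*(g + l)))
f(82, -213) + 1670 = (184 - 213)/(82*(1 + 2*(-213) + 2*82)) + 1670 = (1/82)*(-29)/(1 - 426 + 164) + 1670 = (1/82)*(-29)/(-261) + 1670 = (1/82)*(-1/261)*(-29) + 1670 = 1/738 + 1670 = 1232461/738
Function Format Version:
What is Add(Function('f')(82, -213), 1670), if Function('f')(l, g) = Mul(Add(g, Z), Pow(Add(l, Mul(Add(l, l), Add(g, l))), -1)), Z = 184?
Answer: Rational(1232461, 738) ≈ 1670.0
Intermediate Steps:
Function('f')(l, g) = Mul(Pow(Add(l, Mul(2, l, Add(g, l))), -1), Add(184, g)) (Function('f')(l, g) = Mul(Add(g, 184), Pow(Add(l, Mul(Add(l, l), Add(g, l))), -1)) = Mul(Add(184, g), Pow(Add(l, Mul(Mul(2, l), Add(g, l))), -1)) = Mul(Add(184, g), Pow(Add(l, Mul(2, l, Add(g, l))), -1)) = Mul(Pow(Add(l, Mul(2, l, Add(g, l))), -1), Add(184, g)))
Add(Function('f')(82, -213), 1670) = Add(Mul(Pow(82, -1), Pow(Add(1, Mul(2, -213), Mul(2, 82)), -1), Add(184, -213)), 1670) = Add(Mul(Rational(1, 82), Pow(Add(1, -426, 164), -1), -29), 1670) = Add(Mul(Rational(1, 82), Pow(-261, -1), -29), 1670) = Add(Mul(Rational(1, 82), Rational(-1, 261), -29), 1670) = Add(Rational(1, 738), 1670) = Rational(1232461, 738)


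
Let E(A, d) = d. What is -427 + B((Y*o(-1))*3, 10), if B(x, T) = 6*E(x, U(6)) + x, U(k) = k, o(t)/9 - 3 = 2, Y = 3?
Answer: 14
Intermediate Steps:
o(t) = 45 (o(t) = 27 + 9*2 = 27 + 18 = 45)
B(x, T) = 36 + x (B(x, T) = 6*6 + x = 36 + x)
-427 + B((Y*o(-1))*3, 10) = -427 + (36 + (3*45)*3) = -427 + (36 + 135*3) = -427 + (36 + 405) = -427 + 441 = 14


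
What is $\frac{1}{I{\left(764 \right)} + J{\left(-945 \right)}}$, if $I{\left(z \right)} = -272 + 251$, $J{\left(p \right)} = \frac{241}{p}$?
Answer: $- \frac{945}{20086} \approx -0.047048$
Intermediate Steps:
$I{\left(z \right)} = -21$
$\frac{1}{I{\left(764 \right)} + J{\left(-945 \right)}} = \frac{1}{-21 + \frac{241}{-945}} = \frac{1}{-21 + 241 \left(- \frac{1}{945}\right)} = \frac{1}{-21 - \frac{241}{945}} = \frac{1}{- \frac{20086}{945}} = - \frac{945}{20086}$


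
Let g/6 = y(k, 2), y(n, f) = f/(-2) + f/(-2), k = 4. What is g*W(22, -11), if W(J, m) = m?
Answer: 132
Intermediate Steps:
y(n, f) = -f (y(n, f) = f*(-½) + f*(-½) = -f/2 - f/2 = -f)
g = -12 (g = 6*(-1*2) = 6*(-2) = -12)
g*W(22, -11) = -12*(-11) = 132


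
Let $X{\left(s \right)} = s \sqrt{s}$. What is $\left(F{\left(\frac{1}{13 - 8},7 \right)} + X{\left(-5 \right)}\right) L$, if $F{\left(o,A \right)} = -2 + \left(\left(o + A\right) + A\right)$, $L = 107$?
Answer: $\frac{6527}{5} - 535 i \sqrt{5} \approx 1305.4 - 1196.3 i$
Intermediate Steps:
$X{\left(s \right)} = s^{\frac{3}{2}}$
$F{\left(o,A \right)} = -2 + o + 2 A$ ($F{\left(o,A \right)} = -2 + \left(\left(A + o\right) + A\right) = -2 + \left(o + 2 A\right) = -2 + o + 2 A$)
$\left(F{\left(\frac{1}{13 - 8},7 \right)} + X{\left(-5 \right)}\right) L = \left(\left(-2 + \frac{1}{13 - 8} + 2 \cdot 7\right) + \left(-5\right)^{\frac{3}{2}}\right) 107 = \left(\left(-2 + \frac{1}{5} + 14\right) - 5 i \sqrt{5}\right) 107 = \left(\frac{61}{5} - 5 i \sqrt{5}\right) 107 = \frac{6527}{5} - 535 i \sqrt{5}$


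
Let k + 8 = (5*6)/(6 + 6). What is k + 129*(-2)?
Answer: -527/2 ≈ -263.50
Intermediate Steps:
k = -11/2 (k = -8 + (5*6)/(6 + 6) = -8 + 30/12 = -8 + 30*(1/12) = -8 + 5/2 = -11/2 ≈ -5.5000)
k + 129*(-2) = -11/2 + 129*(-2) = -11/2 - 258 = -527/2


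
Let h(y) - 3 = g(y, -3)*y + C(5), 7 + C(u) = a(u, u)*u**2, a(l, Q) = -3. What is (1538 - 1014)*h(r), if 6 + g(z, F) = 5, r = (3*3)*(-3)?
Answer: -27248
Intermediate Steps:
r = -27 (r = 9*(-3) = -27)
C(u) = -7 - 3*u**2
g(z, F) = -1 (g(z, F) = -6 + 5 = -1)
h(y) = -79 - y (h(y) = 3 + (-y + (-7 - 3*5**2)) = 3 + (-y + (-7 - 3*25)) = 3 + (-y + (-7 - 75)) = 3 + (-y - 82) = 3 + (-82 - y) = -79 - y)
(1538 - 1014)*h(r) = (1538 - 1014)*(-79 - 1*(-27)) = 524*(-79 + 27) = 524*(-52) = -27248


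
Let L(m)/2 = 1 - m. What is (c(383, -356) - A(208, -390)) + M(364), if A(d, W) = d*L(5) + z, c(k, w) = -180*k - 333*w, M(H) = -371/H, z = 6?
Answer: 2665779/52 ≈ 51265.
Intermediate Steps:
L(m) = 2 - 2*m (L(m) = 2*(1 - m) = 2 - 2*m)
c(k, w) = -333*w - 180*k
A(d, W) = 6 - 8*d (A(d, W) = d*(2 - 2*5) + 6 = d*(2 - 10) + 6 = d*(-8) + 6 = -8*d + 6 = 6 - 8*d)
(c(383, -356) - A(208, -390)) + M(364) = ((-333*(-356) - 180*383) - (6 - 8*208)) - 371/364 = ((118548 - 68940) - (6 - 1664)) - 371*1/364 = (49608 - 1*(-1658)) - 53/52 = (49608 + 1658) - 53/52 = 51266 - 53/52 = 2665779/52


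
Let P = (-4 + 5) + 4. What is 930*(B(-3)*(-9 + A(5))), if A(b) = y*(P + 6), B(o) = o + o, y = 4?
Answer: -195300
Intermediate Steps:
P = 5 (P = 1 + 4 = 5)
B(o) = 2*o
A(b) = 44 (A(b) = 4*(5 + 6) = 4*11 = 44)
930*(B(-3)*(-9 + A(5))) = 930*((2*(-3))*(-9 + 44)) = 930*(-6*35) = 930*(-210) = -195300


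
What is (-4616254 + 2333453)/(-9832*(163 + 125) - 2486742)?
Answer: 2282801/5318358 ≈ 0.42923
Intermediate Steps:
(-4616254 + 2333453)/(-9832*(163 + 125) - 2486742) = -2282801/(-9832*288 - 2486742) = -2282801/(-2831616 - 2486742) = -2282801/(-5318358) = -2282801*(-1/5318358) = 2282801/5318358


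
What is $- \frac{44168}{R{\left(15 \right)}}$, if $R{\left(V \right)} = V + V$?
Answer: $- \frac{22084}{15} \approx -1472.3$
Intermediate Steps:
$R{\left(V \right)} = 2 V$
$- \frac{44168}{R{\left(15 \right)}} = - \frac{44168}{2 \cdot 15} = - \frac{44168}{30} = \left(-44168\right) \frac{1}{30} = - \frac{22084}{15}$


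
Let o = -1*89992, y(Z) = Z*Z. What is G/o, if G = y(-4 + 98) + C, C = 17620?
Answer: -3307/11249 ≈ -0.29398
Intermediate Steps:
y(Z) = Z**2
o = -89992
G = 26456 (G = (-4 + 98)**2 + 17620 = 94**2 + 17620 = 8836 + 17620 = 26456)
G/o = 26456/(-89992) = 26456*(-1/89992) = -3307/11249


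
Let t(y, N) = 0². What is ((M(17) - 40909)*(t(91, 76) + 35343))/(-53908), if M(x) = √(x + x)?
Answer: 1445846787/53908 - 35343*√34/53908 ≈ 26817.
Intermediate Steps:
t(y, N) = 0
M(x) = √2*√x (M(x) = √(2*x) = √2*√x)
((M(17) - 40909)*(t(91, 76) + 35343))/(-53908) = ((√2*√17 - 40909)*(0 + 35343))/(-53908) = ((√34 - 40909)*35343)*(-1/53908) = ((-40909 + √34)*35343)*(-1/53908) = (-1445846787 + 35343*√34)*(-1/53908) = 1445846787/53908 - 35343*√34/53908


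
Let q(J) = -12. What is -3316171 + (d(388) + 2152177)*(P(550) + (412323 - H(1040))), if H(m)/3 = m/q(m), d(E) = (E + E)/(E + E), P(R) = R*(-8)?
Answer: 878479156403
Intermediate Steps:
P(R) = -8*R
d(E) = 1 (d(E) = (2*E)/((2*E)) = (2*E)*(1/(2*E)) = 1)
H(m) = -m/4 (H(m) = 3*(m/(-12)) = 3*(m*(-1/12)) = 3*(-m/12) = -m/4)
-3316171 + (d(388) + 2152177)*(P(550) + (412323 - H(1040))) = -3316171 + (1 + 2152177)*(-8*550 + (412323 - (-1)*1040/4)) = -3316171 + 2152178*(-4400 + (412323 - 1*(-260))) = -3316171 + 2152178*(-4400 + (412323 + 260)) = -3316171 + 2152178*(-4400 + 412583) = -3316171 + 2152178*408183 = -3316171 + 878482472574 = 878479156403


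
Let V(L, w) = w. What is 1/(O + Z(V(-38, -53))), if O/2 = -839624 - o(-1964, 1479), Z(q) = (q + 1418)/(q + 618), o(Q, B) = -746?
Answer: -113/189586155 ≈ -5.9604e-7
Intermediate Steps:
Z(q) = (1418 + q)/(618 + q)
O = -1677756 (O = 2*(-839624 - 1*(-746)) = 2*(-839624 + 746) = 2*(-838878) = -1677756)
1/(O + Z(V(-38, -53))) = 1/(-1677756 + (1418 - 53)/(618 - 53)) = 1/(-1677756 + 1365/565) = 1/(-1677756 + (1/565)*1365) = 1/(-1677756 + 273/113) = 1/(-189586155/113) = -113/189586155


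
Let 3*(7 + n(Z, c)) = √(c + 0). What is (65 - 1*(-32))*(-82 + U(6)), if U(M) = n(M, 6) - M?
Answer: -9215 + 97*√6/3 ≈ -9135.8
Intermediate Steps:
n(Z, c) = -7 + √c/3 (n(Z, c) = -7 + √(c + 0)/3 = -7 + √c/3)
U(M) = -7 - M + √6/3 (U(M) = (-7 + √6/3) - M = -7 - M + √6/3)
(65 - 1*(-32))*(-82 + U(6)) = (65 - 1*(-32))*(-82 + (-7 - 1*6 + √6/3)) = (65 + 32)*(-82 + (-7 - 6 + √6/3)) = 97*(-82 + (-13 + √6/3)) = 97*(-95 + √6/3) = -9215 + 97*√6/3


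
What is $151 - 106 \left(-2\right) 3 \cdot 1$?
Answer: $787$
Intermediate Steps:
$151 - 106 \left(-2\right) 3 \cdot 1 = 151 - 106 \left(\left(-6\right) 1\right) = 151 - -636 = 151 + 636 = 787$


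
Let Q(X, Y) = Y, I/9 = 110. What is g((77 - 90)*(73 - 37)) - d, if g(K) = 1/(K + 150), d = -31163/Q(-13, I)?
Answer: 75067/2385 ≈ 31.475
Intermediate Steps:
I = 990 (I = 9*110 = 990)
d = -2833/90 (d = -31163/990 = -31163*1/990 = -2833/90 ≈ -31.478)
g(K) = 1/(150 + K)
g((77 - 90)*(73 - 37)) - d = 1/(150 + (77 - 90)*(73 - 37)) - 1*(-2833/90) = 1/(150 - 13*36) + 2833/90 = 1/(150 - 468) + 2833/90 = 1/(-318) + 2833/90 = -1/318 + 2833/90 = 75067/2385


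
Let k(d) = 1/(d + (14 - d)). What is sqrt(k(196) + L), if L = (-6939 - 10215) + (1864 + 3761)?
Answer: I*sqrt(2259670)/14 ≈ 107.37*I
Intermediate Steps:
k(d) = 1/14
L = -11529 (L = -17154 + 5625 = -11529)
sqrt(k(196) + L) = sqrt(1/14 - 11529) = sqrt(-161405/14) = I*sqrt(2259670)/14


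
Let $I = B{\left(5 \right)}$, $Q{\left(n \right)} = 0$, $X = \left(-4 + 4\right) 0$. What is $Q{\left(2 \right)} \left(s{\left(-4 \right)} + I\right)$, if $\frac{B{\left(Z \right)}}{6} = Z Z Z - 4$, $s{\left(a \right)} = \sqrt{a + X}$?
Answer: $0$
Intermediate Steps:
$X = 0$ ($X = 0 \cdot 0 = 0$)
$s{\left(a \right)} = \sqrt{a}$ ($s{\left(a \right)} = \sqrt{a + 0} = \sqrt{a}$)
$B{\left(Z \right)} = -24 + 6 Z^{3}$ ($B{\left(Z \right)} = 6 \left(Z Z Z - 4\right) = 6 \left(Z^{2} Z - 4\right) = 6 \left(Z^{3} - 4\right) = 6 \left(-4 + Z^{3}\right) = -24 + 6 Z^{3}$)
$I = 726$ ($I = -24 + 6 \cdot 5^{3} = -24 + 6 \cdot 125 = -24 + 750 = 726$)
$Q{\left(2 \right)} \left(s{\left(-4 \right)} + I\right) = 0 \left(\sqrt{-4} + 726\right) = 0 \left(2 i + 726\right) = 0 \left(726 + 2 i\right) = 0$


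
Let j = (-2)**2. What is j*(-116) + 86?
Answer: -378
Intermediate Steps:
j = 4
j*(-116) + 86 = 4*(-116) + 86 = -464 + 86 = -378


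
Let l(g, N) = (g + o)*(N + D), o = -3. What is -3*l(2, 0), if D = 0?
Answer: 0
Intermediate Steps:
l(g, N) = N*(-3 + g) (l(g, N) = (g - 3)*(N + 0) = (-3 + g)*N = N*(-3 + g))
-3*l(2, 0) = -0*(-3 + 2) = -0*(-1) = -3*0 = 0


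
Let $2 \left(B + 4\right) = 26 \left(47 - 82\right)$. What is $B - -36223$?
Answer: $35764$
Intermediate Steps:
$B = -459$ ($B = -4 + \frac{26 \left(47 - 82\right)}{2} = -4 + \frac{26 \left(-35\right)}{2} = -4 + \frac{1}{2} \left(-910\right) = -4 - 455 = -459$)
$B - -36223 = -459 - -36223 = -459 + 36223 = 35764$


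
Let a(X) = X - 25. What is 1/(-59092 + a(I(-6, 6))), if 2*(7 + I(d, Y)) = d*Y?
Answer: -1/59142 ≈ -1.6908e-5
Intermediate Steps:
I(d, Y) = -7 + Y*d/2 (I(d, Y) = -7 + (d*Y)/2 = -7 + (Y*d)/2 = -7 + Y*d/2)
a(X) = -25 + X
1/(-59092 + a(I(-6, 6))) = 1/(-59092 + (-25 + (-7 + (½)*6*(-6)))) = 1/(-59092 + (-25 + (-7 - 18))) = 1/(-59092 + (-25 - 25)) = 1/(-59092 - 50) = 1/(-59142) = -1/59142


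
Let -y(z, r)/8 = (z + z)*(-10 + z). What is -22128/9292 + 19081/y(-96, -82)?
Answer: -945023275/378221568 ≈ -2.4986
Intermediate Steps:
y(z, r) = -16*z*(-10 + z) (y(z, r) = -8*(z + z)*(-10 + z) = -8*2*z*(-10 + z) = -16*z*(-10 + z))
-22128/9292 + 19081/y(-96, -82) = -22128/9292 + 19081/((16*(-96)*(10 - 1*(-96)))) = -22128*1/9292 + 19081/((16*(-96)*(10 + 96))) = -5532/2323 + 19081/((16*(-96)*106)) = -5532/2323 + 19081/(-162816) = -5532/2323 + 19081*(-1/162816) = -5532/2323 - 19081/162816 = -945023275/378221568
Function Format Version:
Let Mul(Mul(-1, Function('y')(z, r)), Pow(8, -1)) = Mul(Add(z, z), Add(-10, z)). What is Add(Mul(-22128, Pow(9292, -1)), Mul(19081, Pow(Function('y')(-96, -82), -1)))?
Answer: Rational(-945023275, 378221568) ≈ -2.4986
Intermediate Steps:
Function('y')(z, r) = Mul(-16, z, Add(-10, z)) (Function('y')(z, r) = Mul(-8, Mul(Add(z, z), Add(-10, z))) = Mul(-8, Mul(Mul(2, z), Add(-10, z))) = Mul(-8, Mul(2, z, Add(-10, z))) = Mul(-16, z, Add(-10, z)))
Add(Mul(-22128, Pow(9292, -1)), Mul(19081, Pow(Function('y')(-96, -82), -1))) = Add(Mul(-22128, Pow(9292, -1)), Mul(19081, Pow(Mul(16, -96, Add(10, Mul(-1, -96))), -1))) = Add(Mul(-22128, Rational(1, 9292)), Mul(19081, Pow(Mul(16, -96, Add(10, 96)), -1))) = Add(Rational(-5532, 2323), Mul(19081, Pow(Mul(16, -96, 106), -1))) = Add(Rational(-5532, 2323), Mul(19081, Pow(-162816, -1))) = Add(Rational(-5532, 2323), Mul(19081, Rational(-1, 162816))) = Add(Rational(-5532, 2323), Rational(-19081, 162816)) = Rational(-945023275, 378221568)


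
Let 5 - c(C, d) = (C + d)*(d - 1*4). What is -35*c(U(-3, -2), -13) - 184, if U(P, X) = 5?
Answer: 4401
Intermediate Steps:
c(C, d) = 5 - (-4 + d)*(C + d) (c(C, d) = 5 - (C + d)*(d - 1*4) = 5 - (C + d)*(d - 4) = 5 - (C + d)*(-4 + d) = 5 - (-4 + d)*(C + d))
-35*c(U(-3, -2), -13) - 184 = -35*(5 - 1*(-13)² + 4*5 + 4*(-13) - 1*5*(-13)) - 184 = -35*(5 - 1*169 + 20 - 52 + 65) - 184 = -35*(5 - 169 + 20 - 52 + 65) - 184 = -35*(-131) - 184 = 4585 - 184 = 4401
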